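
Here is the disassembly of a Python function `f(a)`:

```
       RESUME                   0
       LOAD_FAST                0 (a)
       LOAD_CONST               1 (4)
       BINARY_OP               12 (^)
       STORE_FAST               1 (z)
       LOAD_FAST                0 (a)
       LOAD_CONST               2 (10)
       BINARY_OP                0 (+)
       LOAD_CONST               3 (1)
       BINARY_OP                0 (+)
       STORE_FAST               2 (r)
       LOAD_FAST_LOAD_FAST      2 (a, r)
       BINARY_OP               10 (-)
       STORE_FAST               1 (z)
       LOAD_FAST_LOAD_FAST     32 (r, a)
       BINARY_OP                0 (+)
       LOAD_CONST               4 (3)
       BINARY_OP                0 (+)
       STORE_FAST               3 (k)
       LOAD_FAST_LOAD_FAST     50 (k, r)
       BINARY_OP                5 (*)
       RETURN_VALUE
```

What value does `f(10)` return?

714

LOAD_FAST a → push 10. Stack: [10]
LOAD_CONST → push 4. Stack: [10, 4]
BINARY_OP ^ → 10 ^ 4 = 14. Stack: [14]
STORE_FAST z → z=14. Stack: []
LOAD_FAST a → push 10. Stack: [10]
LOAD_CONST → push 10. Stack: [10, 10]
BINARY_OP + → 10 + 10 = 20. Stack: [20]
LOAD_CONST → push 1. Stack: [20, 1]
BINARY_OP + → 20 + 1 = 21. Stack: [21]
STORE_FAST r → r=21. Stack: []
LOAD_FAST_LOAD_FAST a,r → push 10,21. Stack: [10, 21]
BINARY_OP - → 10 - 21 = -11. Stack: [-11]
STORE_FAST z → z=-11. Stack: []
LOAD_FAST_LOAD_FAST r,a → push 21,10. Stack: [21, 10]
BINARY_OP + → 21 + 10 = 31. Stack: [31]
LOAD_CONST → push 3. Stack: [31, 3]
BINARY_OP + → 31 + 3 = 34. Stack: [34]
STORE_FAST k → k=34. Stack: []
LOAD_FAST_LOAD_FAST k,r → push 34,21. Stack: [34, 21]
BINARY_OP * → 34 * 21 = 714. Stack: [714]
RETURN_VALUE → return 714.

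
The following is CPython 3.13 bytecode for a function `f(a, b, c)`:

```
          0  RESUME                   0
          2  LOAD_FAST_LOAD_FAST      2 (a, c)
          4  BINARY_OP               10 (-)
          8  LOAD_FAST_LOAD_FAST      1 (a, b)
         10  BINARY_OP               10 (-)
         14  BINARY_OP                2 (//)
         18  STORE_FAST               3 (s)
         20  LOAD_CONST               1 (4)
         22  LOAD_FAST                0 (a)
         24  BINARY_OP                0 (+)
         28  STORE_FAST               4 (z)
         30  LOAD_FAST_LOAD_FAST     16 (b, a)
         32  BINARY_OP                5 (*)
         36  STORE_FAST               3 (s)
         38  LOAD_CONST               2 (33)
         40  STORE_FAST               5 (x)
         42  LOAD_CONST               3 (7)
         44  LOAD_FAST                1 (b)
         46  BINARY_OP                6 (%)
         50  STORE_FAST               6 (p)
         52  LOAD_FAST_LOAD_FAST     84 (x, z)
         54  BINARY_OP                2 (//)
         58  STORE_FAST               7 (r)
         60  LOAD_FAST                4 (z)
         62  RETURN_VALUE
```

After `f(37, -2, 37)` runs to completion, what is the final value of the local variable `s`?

LOAD_FAST_LOAD_FAST a,c → push 37,37. Stack: [37, 37]
BINARY_OP - → 37 - 37 = 0. Stack: [0]
LOAD_FAST_LOAD_FAST a,b → push 37,-2. Stack: [0, 37, -2]
BINARY_OP - → 37 - -2 = 39. Stack: [0, 39]
BINARY_OP // → 0 // 39 = 0. Stack: [0]
STORE_FAST s → s=0. Stack: []
LOAD_CONST → push 4. Stack: [4]
LOAD_FAST a → push 37. Stack: [4, 37]
BINARY_OP + → 4 + 37 = 41. Stack: [41]
STORE_FAST z → z=41. Stack: []
LOAD_FAST_LOAD_FAST b,a → push -2,37. Stack: [-2, 37]
BINARY_OP * → -2 * 37 = -74. Stack: [-74]
STORE_FAST s → s=-74. Stack: []
LOAD_CONST → push 33. Stack: [33]
STORE_FAST x → x=33. Stack: []
LOAD_CONST → push 7. Stack: [7]
LOAD_FAST b → push -2. Stack: [7, -2]
BINARY_OP % → 7 % -2 = -1. Stack: [-1]
STORE_FAST p → p=-1. Stack: []
LOAD_FAST_LOAD_FAST x,z → push 33,41. Stack: [33, 41]
BINARY_OP // → 33 // 41 = 0. Stack: [0]
STORE_FAST r → r=0. Stack: []
LOAD_FAST z → push 41. Stack: [41]
RETURN_VALUE → return 41.

-74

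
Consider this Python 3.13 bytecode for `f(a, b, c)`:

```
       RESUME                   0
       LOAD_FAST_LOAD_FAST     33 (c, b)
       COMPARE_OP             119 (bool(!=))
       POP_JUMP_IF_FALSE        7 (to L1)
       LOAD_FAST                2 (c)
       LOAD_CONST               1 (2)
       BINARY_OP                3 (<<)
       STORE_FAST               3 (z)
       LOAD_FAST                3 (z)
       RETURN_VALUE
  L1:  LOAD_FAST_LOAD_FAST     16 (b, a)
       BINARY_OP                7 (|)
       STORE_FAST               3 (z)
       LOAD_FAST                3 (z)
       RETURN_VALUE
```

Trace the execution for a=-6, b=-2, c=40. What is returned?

LOAD_FAST_LOAD_FAST c,b → push 40,-2. Stack: [40, -2]
COMPARE_OP bool(!=) → 40 vs -2 = True. Stack: [True]
POP_JUMP_IF_FALSE → pop True; no jump. Stack: []
LOAD_FAST c → push 40. Stack: [40]
LOAD_CONST → push 2. Stack: [40, 2]
BINARY_OP << → 40 << 2 = 160. Stack: [160]
STORE_FAST z → z=160. Stack: []
LOAD_FAST z → push 160. Stack: [160]
RETURN_VALUE → return 160.

160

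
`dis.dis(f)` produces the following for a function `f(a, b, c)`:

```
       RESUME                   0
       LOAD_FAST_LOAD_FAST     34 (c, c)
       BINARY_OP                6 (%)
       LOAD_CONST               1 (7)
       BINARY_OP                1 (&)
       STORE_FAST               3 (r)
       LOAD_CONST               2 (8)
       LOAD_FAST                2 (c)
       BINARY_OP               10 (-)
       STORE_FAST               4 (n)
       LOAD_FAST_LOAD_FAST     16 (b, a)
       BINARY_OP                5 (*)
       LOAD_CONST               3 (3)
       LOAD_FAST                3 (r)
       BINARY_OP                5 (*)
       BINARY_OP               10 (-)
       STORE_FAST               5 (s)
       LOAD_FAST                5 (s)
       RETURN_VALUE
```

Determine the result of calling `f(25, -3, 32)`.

-75

LOAD_FAST_LOAD_FAST c,c → push 32,32. Stack: [32, 32]
BINARY_OP % → 32 % 32 = 0. Stack: [0]
LOAD_CONST → push 7. Stack: [0, 7]
BINARY_OP & → 0 & 7 = 0. Stack: [0]
STORE_FAST r → r=0. Stack: []
LOAD_CONST → push 8. Stack: [8]
LOAD_FAST c → push 32. Stack: [8, 32]
BINARY_OP - → 8 - 32 = -24. Stack: [-24]
STORE_FAST n → n=-24. Stack: []
LOAD_FAST_LOAD_FAST b,a → push -3,25. Stack: [-3, 25]
BINARY_OP * → -3 * 25 = -75. Stack: [-75]
LOAD_CONST → push 3. Stack: [-75, 3]
LOAD_FAST r → push 0. Stack: [-75, 3, 0]
BINARY_OP * → 3 * 0 = 0. Stack: [-75, 0]
BINARY_OP - → -75 - 0 = -75. Stack: [-75]
STORE_FAST s → s=-75. Stack: []
LOAD_FAST s → push -75. Stack: [-75]
RETURN_VALUE → return -75.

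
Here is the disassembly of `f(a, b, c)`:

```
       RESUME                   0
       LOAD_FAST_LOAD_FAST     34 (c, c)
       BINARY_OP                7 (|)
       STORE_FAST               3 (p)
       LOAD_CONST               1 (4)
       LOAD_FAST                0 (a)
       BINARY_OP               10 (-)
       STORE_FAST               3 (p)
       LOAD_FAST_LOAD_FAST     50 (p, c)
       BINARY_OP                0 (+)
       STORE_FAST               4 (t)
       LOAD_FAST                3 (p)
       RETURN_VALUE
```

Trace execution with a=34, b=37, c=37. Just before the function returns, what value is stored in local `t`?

7

LOAD_FAST_LOAD_FAST c,c → push 37,37. Stack: [37, 37]
BINARY_OP | → 37 | 37 = 37. Stack: [37]
STORE_FAST p → p=37. Stack: []
LOAD_CONST → push 4. Stack: [4]
LOAD_FAST a → push 34. Stack: [4, 34]
BINARY_OP - → 4 - 34 = -30. Stack: [-30]
STORE_FAST p → p=-30. Stack: []
LOAD_FAST_LOAD_FAST p,c → push -30,37. Stack: [-30, 37]
BINARY_OP + → -30 + 37 = 7. Stack: [7]
STORE_FAST t → t=7. Stack: []
LOAD_FAST p → push -30. Stack: [-30]
RETURN_VALUE → return -30.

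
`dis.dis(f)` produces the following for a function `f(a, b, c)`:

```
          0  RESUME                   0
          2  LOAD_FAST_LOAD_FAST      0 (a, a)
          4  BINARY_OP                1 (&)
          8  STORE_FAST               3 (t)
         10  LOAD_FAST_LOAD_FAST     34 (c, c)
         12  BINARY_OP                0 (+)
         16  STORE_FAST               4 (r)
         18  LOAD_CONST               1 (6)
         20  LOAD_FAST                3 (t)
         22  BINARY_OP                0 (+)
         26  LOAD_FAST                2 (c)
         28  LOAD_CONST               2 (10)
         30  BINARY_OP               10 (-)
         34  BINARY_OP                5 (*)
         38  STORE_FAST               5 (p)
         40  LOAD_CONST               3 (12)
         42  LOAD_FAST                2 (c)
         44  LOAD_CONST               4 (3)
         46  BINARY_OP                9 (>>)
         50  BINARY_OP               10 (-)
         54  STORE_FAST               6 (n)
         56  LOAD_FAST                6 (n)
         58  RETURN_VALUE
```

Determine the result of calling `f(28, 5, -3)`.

LOAD_FAST_LOAD_FAST a,a → push 28,28. Stack: [28, 28]
BINARY_OP & → 28 & 28 = 28. Stack: [28]
STORE_FAST t → t=28. Stack: []
LOAD_FAST_LOAD_FAST c,c → push -3,-3. Stack: [-3, -3]
BINARY_OP + → -3 + -3 = -6. Stack: [-6]
STORE_FAST r → r=-6. Stack: []
LOAD_CONST → push 6. Stack: [6]
LOAD_FAST t → push 28. Stack: [6, 28]
BINARY_OP + → 6 + 28 = 34. Stack: [34]
LOAD_FAST c → push -3. Stack: [34, -3]
LOAD_CONST → push 10. Stack: [34, -3, 10]
BINARY_OP - → -3 - 10 = -13. Stack: [34, -13]
BINARY_OP * → 34 * -13 = -442. Stack: [-442]
STORE_FAST p → p=-442. Stack: []
LOAD_CONST → push 12. Stack: [12]
LOAD_FAST c → push -3. Stack: [12, -3]
LOAD_CONST → push 3. Stack: [12, -3, 3]
BINARY_OP >> → -3 >> 3 = -1. Stack: [12, -1]
BINARY_OP - → 12 - -1 = 13. Stack: [13]
STORE_FAST n → n=13. Stack: []
LOAD_FAST n → push 13. Stack: [13]
RETURN_VALUE → return 13.

13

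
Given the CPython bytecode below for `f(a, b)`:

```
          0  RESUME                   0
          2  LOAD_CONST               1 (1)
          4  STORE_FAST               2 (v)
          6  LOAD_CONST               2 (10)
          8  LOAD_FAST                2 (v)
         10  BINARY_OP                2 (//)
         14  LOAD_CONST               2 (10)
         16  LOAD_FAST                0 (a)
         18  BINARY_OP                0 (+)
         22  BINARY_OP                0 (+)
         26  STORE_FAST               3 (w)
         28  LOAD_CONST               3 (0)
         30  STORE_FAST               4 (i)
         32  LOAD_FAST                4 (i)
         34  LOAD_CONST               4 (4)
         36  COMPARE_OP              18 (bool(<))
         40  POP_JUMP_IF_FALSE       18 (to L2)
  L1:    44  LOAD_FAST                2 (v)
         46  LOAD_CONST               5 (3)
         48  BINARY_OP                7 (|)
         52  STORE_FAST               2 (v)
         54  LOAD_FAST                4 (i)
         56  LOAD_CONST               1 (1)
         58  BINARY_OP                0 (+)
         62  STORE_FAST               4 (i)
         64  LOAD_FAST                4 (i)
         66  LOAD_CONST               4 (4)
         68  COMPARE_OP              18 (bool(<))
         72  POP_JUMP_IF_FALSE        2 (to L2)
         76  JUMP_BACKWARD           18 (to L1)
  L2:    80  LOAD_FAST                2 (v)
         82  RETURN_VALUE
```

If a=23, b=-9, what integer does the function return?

3

LOAD_CONST → push 1. Stack: [1]
STORE_FAST v → v=1. Stack: []
LOAD_CONST → push 10. Stack: [10]
LOAD_FAST v → push 1. Stack: [10, 1]
BINARY_OP // → 10 // 1 = 10. Stack: [10]
LOAD_CONST → push 10. Stack: [10, 10]
LOAD_FAST a → push 23. Stack: [10, 10, 23]
BINARY_OP + → 10 + 23 = 33. Stack: [10, 33]
BINARY_OP + → 10 + 33 = 43. Stack: [43]
STORE_FAST w → w=43. Stack: []
LOAD_CONST → push 0. Stack: [0]
STORE_FAST i → i=0. Stack: []
LOAD_FAST i → push 0. Stack: [0]
LOAD_CONST → push 4. Stack: [0, 4]
COMPARE_OP bool(<) → 0 vs 4 = True. Stack: [True]
POP_JUMP_IF_FALSE → pop True; no jump. Stack: []
LOAD_FAST v → push 1. Stack: [1]
LOAD_CONST → push 3. Stack: [1, 3]
BINARY_OP | → 1 | 3 = 3. Stack: [3]
STORE_FAST v → v=3. Stack: []
LOAD_FAST i → push 0. Stack: [0]
LOAD_CONST → push 1. Stack: [0, 1]
BINARY_OP + → 0 + 1 = 1. Stack: [1]
STORE_FAST i → i=1. Stack: []
LOAD_FAST i → push 1. Stack: [1]
LOAD_CONST → push 4. Stack: [1, 4]
COMPARE_OP bool(<) → 1 vs 4 = True. Stack: [True]
POP_JUMP_IF_FALSE → pop True; no jump. Stack: []
LOAD_FAST v → push 3. Stack: [3]
LOAD_CONST → push 3. Stack: [3, 3]
BINARY_OP | → 3 | 3 = 3. Stack: [3]
STORE_FAST v → v=3. Stack: []
LOAD_FAST i → push 1. Stack: [1]
LOAD_CONST → push 1. Stack: [1, 1]
BINARY_OP + → 1 + 1 = 2. Stack: [2]
STORE_FAST i → i=2. Stack: []
LOAD_FAST i → push 2. Stack: [2]
LOAD_CONST → push 4. Stack: [2, 4]
COMPARE_OP bool(<) → 2 vs 4 = True. Stack: [True]
POP_JUMP_IF_FALSE → pop True; no jump. Stack: []
LOAD_FAST v → push 3. Stack: [3]
LOAD_CONST → push 3. Stack: [3, 3]
BINARY_OP | → 3 | 3 = 3. Stack: [3]
STORE_FAST v → v=3. Stack: []
LOAD_FAST i → push 2. Stack: [2]
LOAD_CONST → push 1. Stack: [2, 1]
BINARY_OP + → 2 + 1 = 3. Stack: [3]
STORE_FAST i → i=3. Stack: []
LOAD_FAST i → push 3. Stack: [3]
LOAD_CONST → push 4. Stack: [3, 4]
COMPARE_OP bool(<) → 3 vs 4 = True. Stack: [True]
POP_JUMP_IF_FALSE → pop True; no jump. Stack: []
LOAD_FAST v → push 3. Stack: [3]
LOAD_CONST → push 3. Stack: [3, 3]
BINARY_OP | → 3 | 3 = 3. Stack: [3]
STORE_FAST v → v=3. Stack: []
LOAD_FAST i → push 3. Stack: [3]
LOAD_CONST → push 1. Stack: [3, 1]
BINARY_OP + → 3 + 1 = 4. Stack: [4]
STORE_FAST i → i=4. Stack: []
LOAD_FAST i → push 4. Stack: [4]
LOAD_CONST → push 4. Stack: [4, 4]
COMPARE_OP bool(<) → 4 vs 4 = False. Stack: [False]
POP_JUMP_IF_FALSE → pop False; jump. Stack: []
LOAD_FAST v → push 3. Stack: [3]
RETURN_VALUE → return 3.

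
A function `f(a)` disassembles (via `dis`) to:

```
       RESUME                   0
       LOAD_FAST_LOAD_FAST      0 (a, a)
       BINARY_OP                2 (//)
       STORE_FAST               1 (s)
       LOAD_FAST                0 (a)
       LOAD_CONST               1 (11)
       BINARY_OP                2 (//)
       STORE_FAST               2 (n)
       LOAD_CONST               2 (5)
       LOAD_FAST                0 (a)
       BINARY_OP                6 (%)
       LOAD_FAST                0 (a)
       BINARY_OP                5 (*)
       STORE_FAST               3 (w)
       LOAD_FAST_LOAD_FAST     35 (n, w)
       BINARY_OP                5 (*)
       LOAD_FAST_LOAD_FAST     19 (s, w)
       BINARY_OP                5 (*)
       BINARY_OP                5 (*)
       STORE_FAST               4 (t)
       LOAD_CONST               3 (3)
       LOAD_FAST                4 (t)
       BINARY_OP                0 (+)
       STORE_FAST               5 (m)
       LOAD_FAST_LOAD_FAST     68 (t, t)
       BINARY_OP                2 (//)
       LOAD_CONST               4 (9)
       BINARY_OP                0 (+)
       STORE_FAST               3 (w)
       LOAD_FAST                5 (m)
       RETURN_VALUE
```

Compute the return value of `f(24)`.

28803

LOAD_FAST_LOAD_FAST a,a → push 24,24. Stack: [24, 24]
BINARY_OP // → 24 // 24 = 1. Stack: [1]
STORE_FAST s → s=1. Stack: []
LOAD_FAST a → push 24. Stack: [24]
LOAD_CONST → push 11. Stack: [24, 11]
BINARY_OP // → 24 // 11 = 2. Stack: [2]
STORE_FAST n → n=2. Stack: []
LOAD_CONST → push 5. Stack: [5]
LOAD_FAST a → push 24. Stack: [5, 24]
BINARY_OP % → 5 % 24 = 5. Stack: [5]
LOAD_FAST a → push 24. Stack: [5, 24]
BINARY_OP * → 5 * 24 = 120. Stack: [120]
STORE_FAST w → w=120. Stack: []
LOAD_FAST_LOAD_FAST n,w → push 2,120. Stack: [2, 120]
BINARY_OP * → 2 * 120 = 240. Stack: [240]
LOAD_FAST_LOAD_FAST s,w → push 1,120. Stack: [240, 1, 120]
BINARY_OP * → 1 * 120 = 120. Stack: [240, 120]
BINARY_OP * → 240 * 120 = 28800. Stack: [28800]
STORE_FAST t → t=28800. Stack: []
LOAD_CONST → push 3. Stack: [3]
LOAD_FAST t → push 28800. Stack: [3, 28800]
BINARY_OP + → 3 + 28800 = 28803. Stack: [28803]
STORE_FAST m → m=28803. Stack: []
LOAD_FAST_LOAD_FAST t,t → push 28800,28800. Stack: [28800, 28800]
BINARY_OP // → 28800 // 28800 = 1. Stack: [1]
LOAD_CONST → push 9. Stack: [1, 9]
BINARY_OP + → 1 + 9 = 10. Stack: [10]
STORE_FAST w → w=10. Stack: []
LOAD_FAST m → push 28803. Stack: [28803]
RETURN_VALUE → return 28803.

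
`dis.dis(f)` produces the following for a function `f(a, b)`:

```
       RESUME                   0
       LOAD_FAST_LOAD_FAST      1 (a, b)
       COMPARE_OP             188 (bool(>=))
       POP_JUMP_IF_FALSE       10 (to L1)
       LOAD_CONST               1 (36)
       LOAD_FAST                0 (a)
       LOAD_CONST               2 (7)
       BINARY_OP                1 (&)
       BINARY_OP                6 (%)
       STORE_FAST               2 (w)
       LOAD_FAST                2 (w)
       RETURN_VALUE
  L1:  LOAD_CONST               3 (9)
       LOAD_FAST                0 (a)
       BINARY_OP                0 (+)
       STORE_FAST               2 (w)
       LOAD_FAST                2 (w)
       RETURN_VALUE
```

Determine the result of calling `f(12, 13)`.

LOAD_FAST_LOAD_FAST a,b → push 12,13. Stack: [12, 13]
COMPARE_OP bool(>=) → 12 vs 13 = False. Stack: [False]
POP_JUMP_IF_FALSE → pop False; jump. Stack: []
LOAD_CONST → push 9. Stack: [9]
LOAD_FAST a → push 12. Stack: [9, 12]
BINARY_OP + → 9 + 12 = 21. Stack: [21]
STORE_FAST w → w=21. Stack: []
LOAD_FAST w → push 21. Stack: [21]
RETURN_VALUE → return 21.

21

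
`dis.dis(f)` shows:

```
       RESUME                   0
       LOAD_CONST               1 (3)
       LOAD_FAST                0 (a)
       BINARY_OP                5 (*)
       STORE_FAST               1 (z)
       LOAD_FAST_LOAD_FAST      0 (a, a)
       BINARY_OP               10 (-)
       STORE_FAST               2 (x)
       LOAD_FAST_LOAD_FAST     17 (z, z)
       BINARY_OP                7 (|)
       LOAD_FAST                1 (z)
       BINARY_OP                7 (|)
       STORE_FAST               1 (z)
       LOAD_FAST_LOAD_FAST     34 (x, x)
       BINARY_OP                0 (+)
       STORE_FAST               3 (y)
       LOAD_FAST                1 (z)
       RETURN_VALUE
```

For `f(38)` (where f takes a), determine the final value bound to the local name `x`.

LOAD_CONST → push 3. Stack: [3]
LOAD_FAST a → push 38. Stack: [3, 38]
BINARY_OP * → 3 * 38 = 114. Stack: [114]
STORE_FAST z → z=114. Stack: []
LOAD_FAST_LOAD_FAST a,a → push 38,38. Stack: [38, 38]
BINARY_OP - → 38 - 38 = 0. Stack: [0]
STORE_FAST x → x=0. Stack: []
LOAD_FAST_LOAD_FAST z,z → push 114,114. Stack: [114, 114]
BINARY_OP | → 114 | 114 = 114. Stack: [114]
LOAD_FAST z → push 114. Stack: [114, 114]
BINARY_OP | → 114 | 114 = 114. Stack: [114]
STORE_FAST z → z=114. Stack: []
LOAD_FAST_LOAD_FAST x,x → push 0,0. Stack: [0, 0]
BINARY_OP + → 0 + 0 = 0. Stack: [0]
STORE_FAST y → y=0. Stack: []
LOAD_FAST z → push 114. Stack: [114]
RETURN_VALUE → return 114.

0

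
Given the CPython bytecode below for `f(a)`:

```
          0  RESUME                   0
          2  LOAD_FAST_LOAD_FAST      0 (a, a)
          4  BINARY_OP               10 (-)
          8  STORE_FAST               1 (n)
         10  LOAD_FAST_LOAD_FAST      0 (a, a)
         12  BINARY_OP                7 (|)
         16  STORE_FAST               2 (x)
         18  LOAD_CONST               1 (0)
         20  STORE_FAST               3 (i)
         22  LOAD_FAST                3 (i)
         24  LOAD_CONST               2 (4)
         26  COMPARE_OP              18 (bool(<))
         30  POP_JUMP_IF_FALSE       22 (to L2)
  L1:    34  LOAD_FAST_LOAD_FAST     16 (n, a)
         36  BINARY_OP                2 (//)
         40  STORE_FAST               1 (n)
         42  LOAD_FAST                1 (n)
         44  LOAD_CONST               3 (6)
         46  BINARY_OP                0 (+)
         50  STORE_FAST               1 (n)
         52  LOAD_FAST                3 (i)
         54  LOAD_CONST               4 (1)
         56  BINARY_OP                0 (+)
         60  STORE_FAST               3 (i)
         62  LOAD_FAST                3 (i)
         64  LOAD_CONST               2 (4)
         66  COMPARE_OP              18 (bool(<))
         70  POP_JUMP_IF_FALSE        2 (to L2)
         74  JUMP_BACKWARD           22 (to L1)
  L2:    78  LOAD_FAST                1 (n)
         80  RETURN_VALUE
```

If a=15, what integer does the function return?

6

LOAD_FAST_LOAD_FAST a,a → push 15,15
BINARY_OP - → 15 - 15 = 0
STORE_FAST n → n=0
LOAD_FAST_LOAD_FAST a,a → push 15,15
BINARY_OP | → 15 | 15 = 15
STORE_FAST x → x=15
LOAD_CONST → push 0
STORE_FAST i → i=0
LOAD_FAST i → push 0
LOAD_CONST → push 4
COMPARE_OP bool(<) → 0 vs 4 = True
POP_JUMP_IF_FALSE → pop True; no jump
LOAD_FAST_LOAD_FAST n,a → push 0,15
BINARY_OP // → 0 // 15 = 0
STORE_FAST n → n=0
LOAD_FAST n → push 0
LOAD_CONST → push 6
BINARY_OP + → 0 + 6 = 6
STORE_FAST n → n=6
LOAD_FAST i → push 0
LOAD_CONST → push 1
BINARY_OP + → 0 + 1 = 1
STORE_FAST i → i=1
LOAD_FAST i → push 1
LOAD_CONST → push 4
COMPARE_OP bool(<) → 1 vs 4 = True
POP_JUMP_IF_FALSE → pop True; no jump
LOAD_FAST_LOAD_FAST n,a → push 6,15
BINARY_OP // → 6 // 15 = 0
STORE_FAST n → n=0
LOAD_FAST n → push 0
LOAD_CONST → push 6
BINARY_OP + → 0 + 6 = 6
STORE_FAST n → n=6
LOAD_FAST i → push 1
LOAD_CONST → push 1
BINARY_OP + → 1 + 1 = 2
STORE_FAST i → i=2
LOAD_FAST i → push 2
LOAD_CONST → push 4
COMPARE_OP bool(<) → 2 vs 4 = True
POP_JUMP_IF_FALSE → pop True; no jump
LOAD_FAST_LOAD_FAST n,a → push 6,15
BINARY_OP // → 6 // 15 = 0
STORE_FAST n → n=0
LOAD_FAST n → push 0
LOAD_CONST → push 6
BINARY_OP + → 0 + 6 = 6
STORE_FAST n → n=6
LOAD_FAST i → push 2
LOAD_CONST → push 1
BINARY_OP + → 2 + 1 = 3
STORE_FAST i → i=3
LOAD_FAST i → push 3
LOAD_CONST → push 4
COMPARE_OP bool(<) → 3 vs 4 = True
POP_JUMP_IF_FALSE → pop True; no jump
LOAD_FAST_LOAD_FAST n,a → push 6,15
BINARY_OP // → 6 // 15 = 0
STORE_FAST n → n=0
LOAD_FAST n → push 0
LOAD_CONST → push 6
BINARY_OP + → 0 + 6 = 6
STORE_FAST n → n=6
LOAD_FAST i → push 3
LOAD_CONST → push 1
BINARY_OP + → 3 + 1 = 4
STORE_FAST i → i=4
LOAD_FAST i → push 4
LOAD_CONST → push 4
COMPARE_OP bool(<) → 4 vs 4 = False
POP_JUMP_IF_FALSE → pop False; jump
LOAD_FAST n → push 6
RETURN_VALUE → return 6.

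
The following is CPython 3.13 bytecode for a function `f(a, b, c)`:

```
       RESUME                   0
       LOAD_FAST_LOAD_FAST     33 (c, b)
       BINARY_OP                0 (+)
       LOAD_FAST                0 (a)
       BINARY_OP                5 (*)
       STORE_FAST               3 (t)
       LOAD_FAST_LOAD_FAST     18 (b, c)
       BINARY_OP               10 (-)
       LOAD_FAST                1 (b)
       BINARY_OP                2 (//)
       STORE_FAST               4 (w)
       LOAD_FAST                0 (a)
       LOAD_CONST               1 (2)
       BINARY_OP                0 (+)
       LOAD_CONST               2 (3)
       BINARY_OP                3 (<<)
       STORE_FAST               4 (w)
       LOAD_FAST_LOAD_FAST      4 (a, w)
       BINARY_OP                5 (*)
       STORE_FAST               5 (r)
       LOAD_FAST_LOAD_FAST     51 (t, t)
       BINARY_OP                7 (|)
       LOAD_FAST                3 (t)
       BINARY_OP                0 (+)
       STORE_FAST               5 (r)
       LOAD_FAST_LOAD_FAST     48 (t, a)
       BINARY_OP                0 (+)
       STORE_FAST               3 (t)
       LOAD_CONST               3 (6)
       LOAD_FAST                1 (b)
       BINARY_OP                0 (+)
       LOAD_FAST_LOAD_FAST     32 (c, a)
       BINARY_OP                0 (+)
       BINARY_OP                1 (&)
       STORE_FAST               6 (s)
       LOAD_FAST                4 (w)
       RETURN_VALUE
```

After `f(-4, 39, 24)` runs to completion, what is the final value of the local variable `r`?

LOAD_FAST_LOAD_FAST c,b → push 24,39. Stack: [24, 39]
BINARY_OP + → 24 + 39 = 63. Stack: [63]
LOAD_FAST a → push -4. Stack: [63, -4]
BINARY_OP * → 63 * -4 = -252. Stack: [-252]
STORE_FAST t → t=-252. Stack: []
LOAD_FAST_LOAD_FAST b,c → push 39,24. Stack: [39, 24]
BINARY_OP - → 39 - 24 = 15. Stack: [15]
LOAD_FAST b → push 39. Stack: [15, 39]
BINARY_OP // → 15 // 39 = 0. Stack: [0]
STORE_FAST w → w=0. Stack: []
LOAD_FAST a → push -4. Stack: [-4]
LOAD_CONST → push 2. Stack: [-4, 2]
BINARY_OP + → -4 + 2 = -2. Stack: [-2]
LOAD_CONST → push 3. Stack: [-2, 3]
BINARY_OP << → -2 << 3 = -16. Stack: [-16]
STORE_FAST w → w=-16. Stack: []
LOAD_FAST_LOAD_FAST a,w → push -4,-16. Stack: [-4, -16]
BINARY_OP * → -4 * -16 = 64. Stack: [64]
STORE_FAST r → r=64. Stack: []
LOAD_FAST_LOAD_FAST t,t → push -252,-252. Stack: [-252, -252]
BINARY_OP | → -252 | -252 = -252. Stack: [-252]
LOAD_FAST t → push -252. Stack: [-252, -252]
BINARY_OP + → -252 + -252 = -504. Stack: [-504]
STORE_FAST r → r=-504. Stack: []
LOAD_FAST_LOAD_FAST t,a → push -252,-4. Stack: [-252, -4]
BINARY_OP + → -252 + -4 = -256. Stack: [-256]
STORE_FAST t → t=-256. Stack: []
LOAD_CONST → push 6. Stack: [6]
LOAD_FAST b → push 39. Stack: [6, 39]
BINARY_OP + → 6 + 39 = 45. Stack: [45]
LOAD_FAST_LOAD_FAST c,a → push 24,-4. Stack: [45, 24, -4]
BINARY_OP + → 24 + -4 = 20. Stack: [45, 20]
BINARY_OP & → 45 & 20 = 4. Stack: [4]
STORE_FAST s → s=4. Stack: []
LOAD_FAST w → push -16. Stack: [-16]
RETURN_VALUE → return -16.

-504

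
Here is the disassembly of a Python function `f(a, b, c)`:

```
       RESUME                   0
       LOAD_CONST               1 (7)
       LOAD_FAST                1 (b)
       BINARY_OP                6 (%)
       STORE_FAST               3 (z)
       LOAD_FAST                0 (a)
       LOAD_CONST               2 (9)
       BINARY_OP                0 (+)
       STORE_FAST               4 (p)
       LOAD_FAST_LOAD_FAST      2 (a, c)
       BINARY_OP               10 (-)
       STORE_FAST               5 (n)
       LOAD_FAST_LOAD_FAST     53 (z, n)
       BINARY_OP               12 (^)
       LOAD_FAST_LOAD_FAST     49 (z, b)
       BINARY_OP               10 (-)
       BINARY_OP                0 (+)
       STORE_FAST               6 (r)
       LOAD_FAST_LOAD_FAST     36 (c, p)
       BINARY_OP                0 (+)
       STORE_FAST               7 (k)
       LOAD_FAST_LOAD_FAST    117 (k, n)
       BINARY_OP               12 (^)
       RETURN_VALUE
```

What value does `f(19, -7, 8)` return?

47

LOAD_CONST → push 7. Stack: [7]
LOAD_FAST b → push -7. Stack: [7, -7]
BINARY_OP % → 7 % -7 = 0. Stack: [0]
STORE_FAST z → z=0. Stack: []
LOAD_FAST a → push 19. Stack: [19]
LOAD_CONST → push 9. Stack: [19, 9]
BINARY_OP + → 19 + 9 = 28. Stack: [28]
STORE_FAST p → p=28. Stack: []
LOAD_FAST_LOAD_FAST a,c → push 19,8. Stack: [19, 8]
BINARY_OP - → 19 - 8 = 11. Stack: [11]
STORE_FAST n → n=11. Stack: []
LOAD_FAST_LOAD_FAST z,n → push 0,11. Stack: [0, 11]
BINARY_OP ^ → 0 ^ 11 = 11. Stack: [11]
LOAD_FAST_LOAD_FAST z,b → push 0,-7. Stack: [11, 0, -7]
BINARY_OP - → 0 - -7 = 7. Stack: [11, 7]
BINARY_OP + → 11 + 7 = 18. Stack: [18]
STORE_FAST r → r=18. Stack: []
LOAD_FAST_LOAD_FAST c,p → push 8,28. Stack: [8, 28]
BINARY_OP + → 8 + 28 = 36. Stack: [36]
STORE_FAST k → k=36. Stack: []
LOAD_FAST_LOAD_FAST k,n → push 36,11. Stack: [36, 11]
BINARY_OP ^ → 36 ^ 11 = 47. Stack: [47]
RETURN_VALUE → return 47.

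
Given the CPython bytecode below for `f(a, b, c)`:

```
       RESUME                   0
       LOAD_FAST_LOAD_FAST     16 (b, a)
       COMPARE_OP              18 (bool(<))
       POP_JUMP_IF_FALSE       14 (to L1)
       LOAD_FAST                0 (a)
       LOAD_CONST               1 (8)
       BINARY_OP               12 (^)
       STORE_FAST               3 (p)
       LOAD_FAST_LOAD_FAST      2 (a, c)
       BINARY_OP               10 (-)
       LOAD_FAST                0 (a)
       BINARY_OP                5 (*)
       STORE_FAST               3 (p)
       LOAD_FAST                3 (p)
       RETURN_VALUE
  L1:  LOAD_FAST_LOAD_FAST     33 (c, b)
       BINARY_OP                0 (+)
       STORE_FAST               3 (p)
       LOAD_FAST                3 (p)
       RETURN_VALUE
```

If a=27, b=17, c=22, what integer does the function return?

LOAD_FAST_LOAD_FAST b,a → push 17,27. Stack: [17, 27]
COMPARE_OP bool(<) → 17 vs 27 = True. Stack: [True]
POP_JUMP_IF_FALSE → pop True; no jump. Stack: []
LOAD_FAST a → push 27. Stack: [27]
LOAD_CONST → push 8. Stack: [27, 8]
BINARY_OP ^ → 27 ^ 8 = 19. Stack: [19]
STORE_FAST p → p=19. Stack: []
LOAD_FAST_LOAD_FAST a,c → push 27,22. Stack: [27, 22]
BINARY_OP - → 27 - 22 = 5. Stack: [5]
LOAD_FAST a → push 27. Stack: [5, 27]
BINARY_OP * → 5 * 27 = 135. Stack: [135]
STORE_FAST p → p=135. Stack: []
LOAD_FAST p → push 135. Stack: [135]
RETURN_VALUE → return 135.

135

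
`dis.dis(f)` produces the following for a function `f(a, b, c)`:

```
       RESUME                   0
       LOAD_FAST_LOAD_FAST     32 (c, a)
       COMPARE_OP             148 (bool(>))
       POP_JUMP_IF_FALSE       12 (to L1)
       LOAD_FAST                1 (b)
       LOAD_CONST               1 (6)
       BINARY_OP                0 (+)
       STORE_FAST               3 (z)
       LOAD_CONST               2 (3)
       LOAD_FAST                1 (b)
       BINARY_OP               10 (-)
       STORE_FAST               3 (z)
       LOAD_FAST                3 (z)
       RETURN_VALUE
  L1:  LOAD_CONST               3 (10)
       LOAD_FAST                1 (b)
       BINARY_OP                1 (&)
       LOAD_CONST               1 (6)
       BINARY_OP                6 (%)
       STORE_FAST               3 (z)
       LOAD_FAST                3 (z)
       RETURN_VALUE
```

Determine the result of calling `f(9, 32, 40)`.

-29

LOAD_FAST_LOAD_FAST c,a → push 40,9. Stack: [40, 9]
COMPARE_OP bool(>) → 40 vs 9 = True. Stack: [True]
POP_JUMP_IF_FALSE → pop True; no jump. Stack: []
LOAD_FAST b → push 32. Stack: [32]
LOAD_CONST → push 6. Stack: [32, 6]
BINARY_OP + → 32 + 6 = 38. Stack: [38]
STORE_FAST z → z=38. Stack: []
LOAD_CONST → push 3. Stack: [3]
LOAD_FAST b → push 32. Stack: [3, 32]
BINARY_OP - → 3 - 32 = -29. Stack: [-29]
STORE_FAST z → z=-29. Stack: []
LOAD_FAST z → push -29. Stack: [-29]
RETURN_VALUE → return -29.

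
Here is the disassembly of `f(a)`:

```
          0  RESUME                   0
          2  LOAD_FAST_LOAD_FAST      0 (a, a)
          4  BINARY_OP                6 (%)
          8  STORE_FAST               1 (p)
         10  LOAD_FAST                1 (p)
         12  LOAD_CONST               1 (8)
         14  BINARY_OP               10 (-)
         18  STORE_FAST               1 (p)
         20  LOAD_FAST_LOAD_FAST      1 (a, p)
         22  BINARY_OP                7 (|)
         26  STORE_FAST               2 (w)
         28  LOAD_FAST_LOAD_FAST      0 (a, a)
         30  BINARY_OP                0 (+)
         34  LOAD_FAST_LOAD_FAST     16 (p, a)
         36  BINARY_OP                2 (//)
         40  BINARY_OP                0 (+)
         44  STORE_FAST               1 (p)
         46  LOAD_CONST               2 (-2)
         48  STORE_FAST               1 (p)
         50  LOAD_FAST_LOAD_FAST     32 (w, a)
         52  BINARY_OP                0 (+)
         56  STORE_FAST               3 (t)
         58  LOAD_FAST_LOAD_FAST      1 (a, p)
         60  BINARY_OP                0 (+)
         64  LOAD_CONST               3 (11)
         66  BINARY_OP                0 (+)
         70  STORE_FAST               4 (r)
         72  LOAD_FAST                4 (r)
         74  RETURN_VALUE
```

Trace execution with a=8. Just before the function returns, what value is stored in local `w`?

-8

LOAD_FAST_LOAD_FAST a,a → push 8,8. Stack: [8, 8]
BINARY_OP % → 8 % 8 = 0. Stack: [0]
STORE_FAST p → p=0. Stack: []
LOAD_FAST p → push 0. Stack: [0]
LOAD_CONST → push 8. Stack: [0, 8]
BINARY_OP - → 0 - 8 = -8. Stack: [-8]
STORE_FAST p → p=-8. Stack: []
LOAD_FAST_LOAD_FAST a,p → push 8,-8. Stack: [8, -8]
BINARY_OP | → 8 | -8 = -8. Stack: [-8]
STORE_FAST w → w=-8. Stack: []
LOAD_FAST_LOAD_FAST a,a → push 8,8. Stack: [8, 8]
BINARY_OP + → 8 + 8 = 16. Stack: [16]
LOAD_FAST_LOAD_FAST p,a → push -8,8. Stack: [16, -8, 8]
BINARY_OP // → -8 // 8 = -1. Stack: [16, -1]
BINARY_OP + → 16 + -1 = 15. Stack: [15]
STORE_FAST p → p=15. Stack: []
LOAD_CONST → push -2. Stack: [-2]
STORE_FAST p → p=-2. Stack: []
LOAD_FAST_LOAD_FAST w,a → push -8,8. Stack: [-8, 8]
BINARY_OP + → -8 + 8 = 0. Stack: [0]
STORE_FAST t → t=0. Stack: []
LOAD_FAST_LOAD_FAST a,p → push 8,-2. Stack: [8, -2]
BINARY_OP + → 8 + -2 = 6. Stack: [6]
LOAD_CONST → push 11. Stack: [6, 11]
BINARY_OP + → 6 + 11 = 17. Stack: [17]
STORE_FAST r → r=17. Stack: []
LOAD_FAST r → push 17. Stack: [17]
RETURN_VALUE → return 17.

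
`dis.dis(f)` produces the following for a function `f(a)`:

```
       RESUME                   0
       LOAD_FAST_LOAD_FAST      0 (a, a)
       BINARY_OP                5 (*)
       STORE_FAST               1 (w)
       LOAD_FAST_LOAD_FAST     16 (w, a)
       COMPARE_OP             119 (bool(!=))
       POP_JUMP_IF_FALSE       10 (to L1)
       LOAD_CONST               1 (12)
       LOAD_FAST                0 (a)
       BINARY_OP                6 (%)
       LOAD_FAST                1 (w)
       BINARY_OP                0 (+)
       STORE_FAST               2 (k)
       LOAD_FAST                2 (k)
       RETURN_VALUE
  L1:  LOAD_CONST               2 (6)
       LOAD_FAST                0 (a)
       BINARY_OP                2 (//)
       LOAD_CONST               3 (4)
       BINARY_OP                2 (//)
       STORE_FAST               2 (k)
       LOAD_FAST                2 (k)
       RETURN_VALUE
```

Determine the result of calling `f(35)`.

1237

LOAD_FAST_LOAD_FAST a,a → push 35,35. Stack: [35, 35]
BINARY_OP * → 35 * 35 = 1225. Stack: [1225]
STORE_FAST w → w=1225. Stack: []
LOAD_FAST_LOAD_FAST w,a → push 1225,35. Stack: [1225, 35]
COMPARE_OP bool(!=) → 1225 vs 35 = True. Stack: [True]
POP_JUMP_IF_FALSE → pop True; no jump. Stack: []
LOAD_CONST → push 12. Stack: [12]
LOAD_FAST a → push 35. Stack: [12, 35]
BINARY_OP % → 12 % 35 = 12. Stack: [12]
LOAD_FAST w → push 1225. Stack: [12, 1225]
BINARY_OP + → 12 + 1225 = 1237. Stack: [1237]
STORE_FAST k → k=1237. Stack: []
LOAD_FAST k → push 1237. Stack: [1237]
RETURN_VALUE → return 1237.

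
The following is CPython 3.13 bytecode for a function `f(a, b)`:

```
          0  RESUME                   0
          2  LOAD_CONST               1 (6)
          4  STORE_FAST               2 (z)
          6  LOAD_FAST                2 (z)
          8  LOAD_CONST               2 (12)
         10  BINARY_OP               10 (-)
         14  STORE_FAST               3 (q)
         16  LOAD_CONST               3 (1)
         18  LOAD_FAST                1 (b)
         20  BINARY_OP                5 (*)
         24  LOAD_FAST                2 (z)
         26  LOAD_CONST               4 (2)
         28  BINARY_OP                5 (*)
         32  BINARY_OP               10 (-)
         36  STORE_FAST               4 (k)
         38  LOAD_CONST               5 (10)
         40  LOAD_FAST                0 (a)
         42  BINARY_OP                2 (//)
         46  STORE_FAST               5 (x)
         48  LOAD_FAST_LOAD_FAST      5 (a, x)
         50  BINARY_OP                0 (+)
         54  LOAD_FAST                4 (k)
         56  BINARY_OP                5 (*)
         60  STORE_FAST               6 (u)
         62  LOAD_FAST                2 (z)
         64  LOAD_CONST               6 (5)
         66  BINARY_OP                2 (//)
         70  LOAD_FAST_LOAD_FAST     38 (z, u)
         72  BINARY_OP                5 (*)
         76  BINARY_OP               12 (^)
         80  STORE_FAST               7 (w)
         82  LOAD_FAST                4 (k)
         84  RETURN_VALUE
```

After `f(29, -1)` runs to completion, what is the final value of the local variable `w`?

-2261

LOAD_CONST → push 6. Stack: [6]
STORE_FAST z → z=6. Stack: []
LOAD_FAST z → push 6. Stack: [6]
LOAD_CONST → push 12. Stack: [6, 12]
BINARY_OP - → 6 - 12 = -6. Stack: [-6]
STORE_FAST q → q=-6. Stack: []
LOAD_CONST → push 1. Stack: [1]
LOAD_FAST b → push -1. Stack: [1, -1]
BINARY_OP * → 1 * -1 = -1. Stack: [-1]
LOAD_FAST z → push 6. Stack: [-1, 6]
LOAD_CONST → push 2. Stack: [-1, 6, 2]
BINARY_OP * → 6 * 2 = 12. Stack: [-1, 12]
BINARY_OP - → -1 - 12 = -13. Stack: [-13]
STORE_FAST k → k=-13. Stack: []
LOAD_CONST → push 10. Stack: [10]
LOAD_FAST a → push 29. Stack: [10, 29]
BINARY_OP // → 10 // 29 = 0. Stack: [0]
STORE_FAST x → x=0. Stack: []
LOAD_FAST_LOAD_FAST a,x → push 29,0. Stack: [29, 0]
BINARY_OP + → 29 + 0 = 29. Stack: [29]
LOAD_FAST k → push -13. Stack: [29, -13]
BINARY_OP * → 29 * -13 = -377. Stack: [-377]
STORE_FAST u → u=-377. Stack: []
LOAD_FAST z → push 6. Stack: [6]
LOAD_CONST → push 5. Stack: [6, 5]
BINARY_OP // → 6 // 5 = 1. Stack: [1]
LOAD_FAST_LOAD_FAST z,u → push 6,-377. Stack: [1, 6, -377]
BINARY_OP * → 6 * -377 = -2262. Stack: [1, -2262]
BINARY_OP ^ → 1 ^ -2262 = -2261. Stack: [-2261]
STORE_FAST w → w=-2261. Stack: []
LOAD_FAST k → push -13. Stack: [-13]
RETURN_VALUE → return -13.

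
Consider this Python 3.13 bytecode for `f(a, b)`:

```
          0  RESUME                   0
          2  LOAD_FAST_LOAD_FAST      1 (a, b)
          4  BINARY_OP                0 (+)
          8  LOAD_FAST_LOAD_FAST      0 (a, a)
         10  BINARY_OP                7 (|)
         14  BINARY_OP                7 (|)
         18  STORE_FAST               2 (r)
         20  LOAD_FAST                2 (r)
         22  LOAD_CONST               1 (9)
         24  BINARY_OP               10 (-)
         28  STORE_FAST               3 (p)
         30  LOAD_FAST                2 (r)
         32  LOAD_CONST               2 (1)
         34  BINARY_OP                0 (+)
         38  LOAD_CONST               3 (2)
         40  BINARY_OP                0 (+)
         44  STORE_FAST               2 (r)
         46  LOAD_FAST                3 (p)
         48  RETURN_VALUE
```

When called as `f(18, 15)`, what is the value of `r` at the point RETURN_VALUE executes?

54

LOAD_FAST_LOAD_FAST a,b → push 18,15. Stack: [18, 15]
BINARY_OP + → 18 + 15 = 33. Stack: [33]
LOAD_FAST_LOAD_FAST a,a → push 18,18. Stack: [33, 18, 18]
BINARY_OP | → 18 | 18 = 18. Stack: [33, 18]
BINARY_OP | → 33 | 18 = 51. Stack: [51]
STORE_FAST r → r=51. Stack: []
LOAD_FAST r → push 51. Stack: [51]
LOAD_CONST → push 9. Stack: [51, 9]
BINARY_OP - → 51 - 9 = 42. Stack: [42]
STORE_FAST p → p=42. Stack: []
LOAD_FAST r → push 51. Stack: [51]
LOAD_CONST → push 1. Stack: [51, 1]
BINARY_OP + → 51 + 1 = 52. Stack: [52]
LOAD_CONST → push 2. Stack: [52, 2]
BINARY_OP + → 52 + 2 = 54. Stack: [54]
STORE_FAST r → r=54. Stack: []
LOAD_FAST p → push 42. Stack: [42]
RETURN_VALUE → return 42.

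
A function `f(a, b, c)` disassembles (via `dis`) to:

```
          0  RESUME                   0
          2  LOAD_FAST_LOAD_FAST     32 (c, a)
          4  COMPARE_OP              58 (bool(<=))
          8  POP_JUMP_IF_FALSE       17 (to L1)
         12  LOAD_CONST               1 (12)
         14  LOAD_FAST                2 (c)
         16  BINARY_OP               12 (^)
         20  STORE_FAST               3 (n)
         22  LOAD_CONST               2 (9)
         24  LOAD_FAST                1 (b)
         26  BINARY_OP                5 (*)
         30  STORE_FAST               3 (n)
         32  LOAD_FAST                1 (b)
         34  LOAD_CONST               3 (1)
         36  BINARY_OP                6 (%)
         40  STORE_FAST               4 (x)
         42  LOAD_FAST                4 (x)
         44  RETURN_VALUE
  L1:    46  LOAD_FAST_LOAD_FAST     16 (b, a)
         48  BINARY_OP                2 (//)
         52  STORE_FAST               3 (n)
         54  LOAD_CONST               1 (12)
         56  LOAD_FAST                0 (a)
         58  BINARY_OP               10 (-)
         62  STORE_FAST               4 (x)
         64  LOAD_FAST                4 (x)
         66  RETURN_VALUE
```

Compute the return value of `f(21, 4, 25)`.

-9

LOAD_FAST_LOAD_FAST c,a → push 25,21. Stack: [25, 21]
COMPARE_OP bool(<=) → 25 vs 21 = False. Stack: [False]
POP_JUMP_IF_FALSE → pop False; jump. Stack: []
LOAD_FAST_LOAD_FAST b,a → push 4,21. Stack: [4, 21]
BINARY_OP // → 4 // 21 = 0. Stack: [0]
STORE_FAST n → n=0. Stack: []
LOAD_CONST → push 12. Stack: [12]
LOAD_FAST a → push 21. Stack: [12, 21]
BINARY_OP - → 12 - 21 = -9. Stack: [-9]
STORE_FAST x → x=-9. Stack: []
LOAD_FAST x → push -9. Stack: [-9]
RETURN_VALUE → return -9.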